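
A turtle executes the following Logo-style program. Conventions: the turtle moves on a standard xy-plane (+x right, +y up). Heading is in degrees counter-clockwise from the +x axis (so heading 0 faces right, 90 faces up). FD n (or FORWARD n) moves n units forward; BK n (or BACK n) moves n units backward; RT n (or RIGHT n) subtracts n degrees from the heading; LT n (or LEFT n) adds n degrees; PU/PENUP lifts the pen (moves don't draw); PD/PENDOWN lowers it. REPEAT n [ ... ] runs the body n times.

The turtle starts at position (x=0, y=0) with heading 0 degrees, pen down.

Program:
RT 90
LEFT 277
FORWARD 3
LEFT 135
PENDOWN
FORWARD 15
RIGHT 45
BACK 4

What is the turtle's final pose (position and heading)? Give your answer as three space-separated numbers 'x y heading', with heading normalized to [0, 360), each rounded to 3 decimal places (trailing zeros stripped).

Executing turtle program step by step:
Start: pos=(0,0), heading=0, pen down
RT 90: heading 0 -> 270
LT 277: heading 270 -> 187
FD 3: (0,0) -> (-2.978,-0.366) [heading=187, draw]
LT 135: heading 187 -> 322
PD: pen down
FD 15: (-2.978,-0.366) -> (8.843,-9.601) [heading=322, draw]
RT 45: heading 322 -> 277
BK 4: (8.843,-9.601) -> (8.355,-5.63) [heading=277, draw]
Final: pos=(8.355,-5.63), heading=277, 3 segment(s) drawn

Answer: 8.355 -5.63 277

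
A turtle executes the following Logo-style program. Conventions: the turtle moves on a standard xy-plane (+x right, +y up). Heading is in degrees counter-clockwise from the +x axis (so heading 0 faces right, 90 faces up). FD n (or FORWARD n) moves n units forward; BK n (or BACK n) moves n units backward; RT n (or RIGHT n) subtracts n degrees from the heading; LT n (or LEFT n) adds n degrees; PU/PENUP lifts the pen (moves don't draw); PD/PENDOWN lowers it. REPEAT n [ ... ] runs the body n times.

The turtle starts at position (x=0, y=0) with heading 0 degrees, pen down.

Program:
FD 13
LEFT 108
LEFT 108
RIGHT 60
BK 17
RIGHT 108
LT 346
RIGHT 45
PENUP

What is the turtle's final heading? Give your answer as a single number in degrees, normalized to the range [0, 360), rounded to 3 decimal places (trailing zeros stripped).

Executing turtle program step by step:
Start: pos=(0,0), heading=0, pen down
FD 13: (0,0) -> (13,0) [heading=0, draw]
LT 108: heading 0 -> 108
LT 108: heading 108 -> 216
RT 60: heading 216 -> 156
BK 17: (13,0) -> (28.53,-6.915) [heading=156, draw]
RT 108: heading 156 -> 48
LT 346: heading 48 -> 34
RT 45: heading 34 -> 349
PU: pen up
Final: pos=(28.53,-6.915), heading=349, 2 segment(s) drawn

Answer: 349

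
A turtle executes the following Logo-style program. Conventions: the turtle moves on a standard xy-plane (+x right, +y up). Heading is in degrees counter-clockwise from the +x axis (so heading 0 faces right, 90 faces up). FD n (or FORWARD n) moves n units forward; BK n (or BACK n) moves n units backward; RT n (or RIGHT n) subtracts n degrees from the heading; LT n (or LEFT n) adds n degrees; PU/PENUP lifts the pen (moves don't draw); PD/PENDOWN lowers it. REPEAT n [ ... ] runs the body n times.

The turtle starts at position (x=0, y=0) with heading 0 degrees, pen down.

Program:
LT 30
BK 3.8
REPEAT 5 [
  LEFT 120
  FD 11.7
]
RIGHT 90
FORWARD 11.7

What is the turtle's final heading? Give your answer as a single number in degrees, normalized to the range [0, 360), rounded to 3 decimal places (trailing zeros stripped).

Executing turtle program step by step:
Start: pos=(0,0), heading=0, pen down
LT 30: heading 0 -> 30
BK 3.8: (0,0) -> (-3.291,-1.9) [heading=30, draw]
REPEAT 5 [
  -- iteration 1/5 --
  LT 120: heading 30 -> 150
  FD 11.7: (-3.291,-1.9) -> (-13.423,3.95) [heading=150, draw]
  -- iteration 2/5 --
  LT 120: heading 150 -> 270
  FD 11.7: (-13.423,3.95) -> (-13.423,-7.75) [heading=270, draw]
  -- iteration 3/5 --
  LT 120: heading 270 -> 30
  FD 11.7: (-13.423,-7.75) -> (-3.291,-1.9) [heading=30, draw]
  -- iteration 4/5 --
  LT 120: heading 30 -> 150
  FD 11.7: (-3.291,-1.9) -> (-13.423,3.95) [heading=150, draw]
  -- iteration 5/5 --
  LT 120: heading 150 -> 270
  FD 11.7: (-13.423,3.95) -> (-13.423,-7.75) [heading=270, draw]
]
RT 90: heading 270 -> 180
FD 11.7: (-13.423,-7.75) -> (-25.123,-7.75) [heading=180, draw]
Final: pos=(-25.123,-7.75), heading=180, 7 segment(s) drawn

Answer: 180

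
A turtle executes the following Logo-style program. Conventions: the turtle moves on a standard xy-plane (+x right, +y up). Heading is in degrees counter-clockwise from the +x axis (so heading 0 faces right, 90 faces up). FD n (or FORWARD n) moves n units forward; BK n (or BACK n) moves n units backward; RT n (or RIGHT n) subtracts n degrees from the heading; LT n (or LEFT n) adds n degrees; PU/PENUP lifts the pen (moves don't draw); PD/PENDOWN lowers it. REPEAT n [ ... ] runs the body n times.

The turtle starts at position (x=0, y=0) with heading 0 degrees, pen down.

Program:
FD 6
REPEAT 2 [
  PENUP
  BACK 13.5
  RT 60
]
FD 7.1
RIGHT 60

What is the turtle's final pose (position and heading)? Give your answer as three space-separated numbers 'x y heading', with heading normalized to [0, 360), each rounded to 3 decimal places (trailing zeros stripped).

Answer: -17.8 5.543 180

Derivation:
Executing turtle program step by step:
Start: pos=(0,0), heading=0, pen down
FD 6: (0,0) -> (6,0) [heading=0, draw]
REPEAT 2 [
  -- iteration 1/2 --
  PU: pen up
  BK 13.5: (6,0) -> (-7.5,0) [heading=0, move]
  RT 60: heading 0 -> 300
  -- iteration 2/2 --
  PU: pen up
  BK 13.5: (-7.5,0) -> (-14.25,11.691) [heading=300, move]
  RT 60: heading 300 -> 240
]
FD 7.1: (-14.25,11.691) -> (-17.8,5.543) [heading=240, move]
RT 60: heading 240 -> 180
Final: pos=(-17.8,5.543), heading=180, 1 segment(s) drawn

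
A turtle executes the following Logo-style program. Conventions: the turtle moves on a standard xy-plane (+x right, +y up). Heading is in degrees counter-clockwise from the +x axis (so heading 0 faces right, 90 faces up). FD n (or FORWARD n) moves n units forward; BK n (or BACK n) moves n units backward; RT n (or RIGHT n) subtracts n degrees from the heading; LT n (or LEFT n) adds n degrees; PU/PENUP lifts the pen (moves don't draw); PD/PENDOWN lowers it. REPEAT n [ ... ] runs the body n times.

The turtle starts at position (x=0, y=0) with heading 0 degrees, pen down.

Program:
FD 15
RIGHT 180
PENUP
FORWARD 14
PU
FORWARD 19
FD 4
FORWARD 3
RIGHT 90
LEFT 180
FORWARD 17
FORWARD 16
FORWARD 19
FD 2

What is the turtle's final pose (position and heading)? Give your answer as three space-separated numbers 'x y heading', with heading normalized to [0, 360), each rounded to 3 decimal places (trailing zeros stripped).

Executing turtle program step by step:
Start: pos=(0,0), heading=0, pen down
FD 15: (0,0) -> (15,0) [heading=0, draw]
RT 180: heading 0 -> 180
PU: pen up
FD 14: (15,0) -> (1,0) [heading=180, move]
PU: pen up
FD 19: (1,0) -> (-18,0) [heading=180, move]
FD 4: (-18,0) -> (-22,0) [heading=180, move]
FD 3: (-22,0) -> (-25,0) [heading=180, move]
RT 90: heading 180 -> 90
LT 180: heading 90 -> 270
FD 17: (-25,0) -> (-25,-17) [heading=270, move]
FD 16: (-25,-17) -> (-25,-33) [heading=270, move]
FD 19: (-25,-33) -> (-25,-52) [heading=270, move]
FD 2: (-25,-52) -> (-25,-54) [heading=270, move]
Final: pos=(-25,-54), heading=270, 1 segment(s) drawn

Answer: -25 -54 270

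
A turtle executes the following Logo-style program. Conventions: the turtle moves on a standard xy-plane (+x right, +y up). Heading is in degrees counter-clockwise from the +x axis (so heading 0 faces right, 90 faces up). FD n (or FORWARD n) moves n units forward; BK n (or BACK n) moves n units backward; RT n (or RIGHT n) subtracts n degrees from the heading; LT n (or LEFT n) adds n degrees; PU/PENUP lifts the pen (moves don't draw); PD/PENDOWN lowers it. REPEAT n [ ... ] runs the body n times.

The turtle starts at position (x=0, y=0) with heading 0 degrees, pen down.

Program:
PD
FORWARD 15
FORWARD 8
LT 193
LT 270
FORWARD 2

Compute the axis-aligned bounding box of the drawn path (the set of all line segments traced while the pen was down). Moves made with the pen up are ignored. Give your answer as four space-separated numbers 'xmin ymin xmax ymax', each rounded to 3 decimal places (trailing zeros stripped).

Executing turtle program step by step:
Start: pos=(0,0), heading=0, pen down
PD: pen down
FD 15: (0,0) -> (15,0) [heading=0, draw]
FD 8: (15,0) -> (23,0) [heading=0, draw]
LT 193: heading 0 -> 193
LT 270: heading 193 -> 103
FD 2: (23,0) -> (22.55,1.949) [heading=103, draw]
Final: pos=(22.55,1.949), heading=103, 3 segment(s) drawn

Segment endpoints: x in {0, 15, 22.55, 23}, y in {0, 1.949}
xmin=0, ymin=0, xmax=23, ymax=1.949

Answer: 0 0 23 1.949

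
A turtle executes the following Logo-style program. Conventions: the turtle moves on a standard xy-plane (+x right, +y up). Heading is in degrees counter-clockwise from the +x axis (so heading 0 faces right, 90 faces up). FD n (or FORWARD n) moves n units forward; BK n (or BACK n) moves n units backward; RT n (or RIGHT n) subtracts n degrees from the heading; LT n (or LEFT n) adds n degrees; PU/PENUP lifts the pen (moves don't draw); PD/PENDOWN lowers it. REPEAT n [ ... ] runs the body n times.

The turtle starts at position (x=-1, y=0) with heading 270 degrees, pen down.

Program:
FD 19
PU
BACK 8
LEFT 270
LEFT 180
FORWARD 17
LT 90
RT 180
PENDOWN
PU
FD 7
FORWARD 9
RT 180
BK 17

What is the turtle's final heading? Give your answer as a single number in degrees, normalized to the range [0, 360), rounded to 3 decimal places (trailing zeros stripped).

Answer: 90

Derivation:
Executing turtle program step by step:
Start: pos=(-1,0), heading=270, pen down
FD 19: (-1,0) -> (-1,-19) [heading=270, draw]
PU: pen up
BK 8: (-1,-19) -> (-1,-11) [heading=270, move]
LT 270: heading 270 -> 180
LT 180: heading 180 -> 0
FD 17: (-1,-11) -> (16,-11) [heading=0, move]
LT 90: heading 0 -> 90
RT 180: heading 90 -> 270
PD: pen down
PU: pen up
FD 7: (16,-11) -> (16,-18) [heading=270, move]
FD 9: (16,-18) -> (16,-27) [heading=270, move]
RT 180: heading 270 -> 90
BK 17: (16,-27) -> (16,-44) [heading=90, move]
Final: pos=(16,-44), heading=90, 1 segment(s) drawn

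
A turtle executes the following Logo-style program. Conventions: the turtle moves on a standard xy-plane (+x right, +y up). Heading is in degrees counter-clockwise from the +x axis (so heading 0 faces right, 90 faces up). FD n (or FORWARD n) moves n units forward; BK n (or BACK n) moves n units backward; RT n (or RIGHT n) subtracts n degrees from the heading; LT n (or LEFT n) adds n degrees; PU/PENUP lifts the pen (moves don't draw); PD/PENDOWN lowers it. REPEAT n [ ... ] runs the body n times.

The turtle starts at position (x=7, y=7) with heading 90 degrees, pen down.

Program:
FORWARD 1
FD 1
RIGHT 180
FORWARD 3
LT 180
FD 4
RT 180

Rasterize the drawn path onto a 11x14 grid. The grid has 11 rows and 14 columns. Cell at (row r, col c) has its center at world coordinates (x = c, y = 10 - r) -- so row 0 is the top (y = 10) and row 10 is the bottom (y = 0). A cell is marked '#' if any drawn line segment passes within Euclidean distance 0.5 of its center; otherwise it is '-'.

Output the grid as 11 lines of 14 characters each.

Answer: -------#------
-------#------
-------#------
-------#------
-------#------
--------------
--------------
--------------
--------------
--------------
--------------

Derivation:
Segment 0: (7,7) -> (7,8)
Segment 1: (7,8) -> (7,9)
Segment 2: (7,9) -> (7,6)
Segment 3: (7,6) -> (7,10)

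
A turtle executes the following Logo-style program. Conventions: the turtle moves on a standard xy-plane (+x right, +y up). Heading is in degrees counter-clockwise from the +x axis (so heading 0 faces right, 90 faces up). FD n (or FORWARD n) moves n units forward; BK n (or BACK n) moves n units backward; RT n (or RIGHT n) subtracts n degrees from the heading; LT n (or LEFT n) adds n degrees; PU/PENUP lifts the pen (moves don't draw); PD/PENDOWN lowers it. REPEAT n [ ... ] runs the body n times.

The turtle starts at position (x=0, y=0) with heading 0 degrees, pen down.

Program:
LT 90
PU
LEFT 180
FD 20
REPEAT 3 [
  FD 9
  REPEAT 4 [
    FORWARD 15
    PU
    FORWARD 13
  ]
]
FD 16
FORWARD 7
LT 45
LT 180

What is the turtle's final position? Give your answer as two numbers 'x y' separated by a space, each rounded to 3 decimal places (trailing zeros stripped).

Answer: 0 -406

Derivation:
Executing turtle program step by step:
Start: pos=(0,0), heading=0, pen down
LT 90: heading 0 -> 90
PU: pen up
LT 180: heading 90 -> 270
FD 20: (0,0) -> (0,-20) [heading=270, move]
REPEAT 3 [
  -- iteration 1/3 --
  FD 9: (0,-20) -> (0,-29) [heading=270, move]
  REPEAT 4 [
    -- iteration 1/4 --
    FD 15: (0,-29) -> (0,-44) [heading=270, move]
    PU: pen up
    FD 13: (0,-44) -> (0,-57) [heading=270, move]
    -- iteration 2/4 --
    FD 15: (0,-57) -> (0,-72) [heading=270, move]
    PU: pen up
    FD 13: (0,-72) -> (0,-85) [heading=270, move]
    -- iteration 3/4 --
    FD 15: (0,-85) -> (0,-100) [heading=270, move]
    PU: pen up
    FD 13: (0,-100) -> (0,-113) [heading=270, move]
    -- iteration 4/4 --
    FD 15: (0,-113) -> (0,-128) [heading=270, move]
    PU: pen up
    FD 13: (0,-128) -> (0,-141) [heading=270, move]
  ]
  -- iteration 2/3 --
  FD 9: (0,-141) -> (0,-150) [heading=270, move]
  REPEAT 4 [
    -- iteration 1/4 --
    FD 15: (0,-150) -> (0,-165) [heading=270, move]
    PU: pen up
    FD 13: (0,-165) -> (0,-178) [heading=270, move]
    -- iteration 2/4 --
    FD 15: (0,-178) -> (0,-193) [heading=270, move]
    PU: pen up
    FD 13: (0,-193) -> (0,-206) [heading=270, move]
    -- iteration 3/4 --
    FD 15: (0,-206) -> (0,-221) [heading=270, move]
    PU: pen up
    FD 13: (0,-221) -> (0,-234) [heading=270, move]
    -- iteration 4/4 --
    FD 15: (0,-234) -> (0,-249) [heading=270, move]
    PU: pen up
    FD 13: (0,-249) -> (0,-262) [heading=270, move]
  ]
  -- iteration 3/3 --
  FD 9: (0,-262) -> (0,-271) [heading=270, move]
  REPEAT 4 [
    -- iteration 1/4 --
    FD 15: (0,-271) -> (0,-286) [heading=270, move]
    PU: pen up
    FD 13: (0,-286) -> (0,-299) [heading=270, move]
    -- iteration 2/4 --
    FD 15: (0,-299) -> (0,-314) [heading=270, move]
    PU: pen up
    FD 13: (0,-314) -> (0,-327) [heading=270, move]
    -- iteration 3/4 --
    FD 15: (0,-327) -> (0,-342) [heading=270, move]
    PU: pen up
    FD 13: (0,-342) -> (0,-355) [heading=270, move]
    -- iteration 4/4 --
    FD 15: (0,-355) -> (0,-370) [heading=270, move]
    PU: pen up
    FD 13: (0,-370) -> (0,-383) [heading=270, move]
  ]
]
FD 16: (0,-383) -> (0,-399) [heading=270, move]
FD 7: (0,-399) -> (0,-406) [heading=270, move]
LT 45: heading 270 -> 315
LT 180: heading 315 -> 135
Final: pos=(0,-406), heading=135, 0 segment(s) drawn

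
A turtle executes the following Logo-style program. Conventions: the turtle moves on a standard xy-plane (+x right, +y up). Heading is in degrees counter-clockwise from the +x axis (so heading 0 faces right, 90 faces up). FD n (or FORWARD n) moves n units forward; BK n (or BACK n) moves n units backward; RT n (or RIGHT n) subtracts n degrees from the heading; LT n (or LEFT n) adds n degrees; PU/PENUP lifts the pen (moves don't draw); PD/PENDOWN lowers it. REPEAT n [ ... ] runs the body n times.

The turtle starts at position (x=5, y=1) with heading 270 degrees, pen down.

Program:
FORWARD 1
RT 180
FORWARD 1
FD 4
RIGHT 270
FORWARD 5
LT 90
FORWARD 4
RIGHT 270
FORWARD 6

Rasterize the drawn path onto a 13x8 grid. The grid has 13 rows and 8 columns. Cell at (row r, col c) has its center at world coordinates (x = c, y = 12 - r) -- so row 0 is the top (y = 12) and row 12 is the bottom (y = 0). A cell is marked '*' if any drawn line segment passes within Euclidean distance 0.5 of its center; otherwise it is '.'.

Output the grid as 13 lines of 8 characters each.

Segment 0: (5,1) -> (5,0)
Segment 1: (5,0) -> (5,1)
Segment 2: (5,1) -> (5,5)
Segment 3: (5,5) -> (0,5)
Segment 4: (0,5) -> (0,1)
Segment 5: (0,1) -> (6,1)

Answer: ........
........
........
........
........
........
........
******..
*....*..
*....*..
*....*..
*******.
.....*..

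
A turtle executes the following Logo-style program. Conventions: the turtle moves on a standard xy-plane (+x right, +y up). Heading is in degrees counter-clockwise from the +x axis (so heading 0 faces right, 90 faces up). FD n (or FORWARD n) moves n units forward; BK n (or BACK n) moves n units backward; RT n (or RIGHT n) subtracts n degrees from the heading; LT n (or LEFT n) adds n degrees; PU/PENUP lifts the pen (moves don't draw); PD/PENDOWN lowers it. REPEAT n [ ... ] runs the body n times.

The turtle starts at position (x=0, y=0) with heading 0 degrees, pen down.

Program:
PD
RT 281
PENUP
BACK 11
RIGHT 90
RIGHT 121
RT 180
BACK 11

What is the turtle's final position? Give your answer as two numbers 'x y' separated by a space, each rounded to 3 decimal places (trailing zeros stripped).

Answer: -9.459 -18.972

Derivation:
Executing turtle program step by step:
Start: pos=(0,0), heading=0, pen down
PD: pen down
RT 281: heading 0 -> 79
PU: pen up
BK 11: (0,0) -> (-2.099,-10.798) [heading=79, move]
RT 90: heading 79 -> 349
RT 121: heading 349 -> 228
RT 180: heading 228 -> 48
BK 11: (-2.099,-10.798) -> (-9.459,-18.972) [heading=48, move]
Final: pos=(-9.459,-18.972), heading=48, 0 segment(s) drawn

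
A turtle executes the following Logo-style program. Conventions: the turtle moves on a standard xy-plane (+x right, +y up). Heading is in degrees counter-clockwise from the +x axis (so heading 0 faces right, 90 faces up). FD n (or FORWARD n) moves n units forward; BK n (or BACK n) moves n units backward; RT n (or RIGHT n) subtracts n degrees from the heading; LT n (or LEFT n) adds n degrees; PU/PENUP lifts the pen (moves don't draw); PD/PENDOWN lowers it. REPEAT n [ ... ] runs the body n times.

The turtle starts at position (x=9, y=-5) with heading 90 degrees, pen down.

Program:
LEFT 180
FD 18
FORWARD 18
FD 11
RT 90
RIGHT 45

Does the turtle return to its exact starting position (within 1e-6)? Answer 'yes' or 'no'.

Answer: no

Derivation:
Executing turtle program step by step:
Start: pos=(9,-5), heading=90, pen down
LT 180: heading 90 -> 270
FD 18: (9,-5) -> (9,-23) [heading=270, draw]
FD 18: (9,-23) -> (9,-41) [heading=270, draw]
FD 11: (9,-41) -> (9,-52) [heading=270, draw]
RT 90: heading 270 -> 180
RT 45: heading 180 -> 135
Final: pos=(9,-52), heading=135, 3 segment(s) drawn

Start position: (9, -5)
Final position: (9, -52)
Distance = 47; >= 1e-6 -> NOT closed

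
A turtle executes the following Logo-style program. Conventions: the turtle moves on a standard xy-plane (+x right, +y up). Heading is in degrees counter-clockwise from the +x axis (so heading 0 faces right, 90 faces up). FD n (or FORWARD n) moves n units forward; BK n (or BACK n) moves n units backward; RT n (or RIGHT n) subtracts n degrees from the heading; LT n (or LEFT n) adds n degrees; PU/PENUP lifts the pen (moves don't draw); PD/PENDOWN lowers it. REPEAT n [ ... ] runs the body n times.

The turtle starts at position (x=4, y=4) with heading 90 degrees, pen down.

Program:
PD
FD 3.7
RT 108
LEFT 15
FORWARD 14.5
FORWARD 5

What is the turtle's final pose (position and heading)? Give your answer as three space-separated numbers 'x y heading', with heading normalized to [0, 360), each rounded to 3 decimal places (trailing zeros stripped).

Executing turtle program step by step:
Start: pos=(4,4), heading=90, pen down
PD: pen down
FD 3.7: (4,4) -> (4,7.7) [heading=90, draw]
RT 108: heading 90 -> 342
LT 15: heading 342 -> 357
FD 14.5: (4,7.7) -> (18.48,6.941) [heading=357, draw]
FD 5: (18.48,6.941) -> (23.473,6.679) [heading=357, draw]
Final: pos=(23.473,6.679), heading=357, 3 segment(s) drawn

Answer: 23.473 6.679 357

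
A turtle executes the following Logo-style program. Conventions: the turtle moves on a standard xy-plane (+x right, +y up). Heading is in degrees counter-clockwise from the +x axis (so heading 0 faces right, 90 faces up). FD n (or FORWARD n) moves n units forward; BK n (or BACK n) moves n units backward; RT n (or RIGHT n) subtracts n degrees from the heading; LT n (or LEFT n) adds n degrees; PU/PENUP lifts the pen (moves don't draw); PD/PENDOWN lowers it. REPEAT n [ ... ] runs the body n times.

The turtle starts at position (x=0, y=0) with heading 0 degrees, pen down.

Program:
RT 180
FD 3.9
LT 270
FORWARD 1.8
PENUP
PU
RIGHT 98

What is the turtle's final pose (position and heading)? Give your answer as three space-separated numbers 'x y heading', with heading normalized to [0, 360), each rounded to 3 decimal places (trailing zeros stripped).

Executing turtle program step by step:
Start: pos=(0,0), heading=0, pen down
RT 180: heading 0 -> 180
FD 3.9: (0,0) -> (-3.9,0) [heading=180, draw]
LT 270: heading 180 -> 90
FD 1.8: (-3.9,0) -> (-3.9,1.8) [heading=90, draw]
PU: pen up
PU: pen up
RT 98: heading 90 -> 352
Final: pos=(-3.9,1.8), heading=352, 2 segment(s) drawn

Answer: -3.9 1.8 352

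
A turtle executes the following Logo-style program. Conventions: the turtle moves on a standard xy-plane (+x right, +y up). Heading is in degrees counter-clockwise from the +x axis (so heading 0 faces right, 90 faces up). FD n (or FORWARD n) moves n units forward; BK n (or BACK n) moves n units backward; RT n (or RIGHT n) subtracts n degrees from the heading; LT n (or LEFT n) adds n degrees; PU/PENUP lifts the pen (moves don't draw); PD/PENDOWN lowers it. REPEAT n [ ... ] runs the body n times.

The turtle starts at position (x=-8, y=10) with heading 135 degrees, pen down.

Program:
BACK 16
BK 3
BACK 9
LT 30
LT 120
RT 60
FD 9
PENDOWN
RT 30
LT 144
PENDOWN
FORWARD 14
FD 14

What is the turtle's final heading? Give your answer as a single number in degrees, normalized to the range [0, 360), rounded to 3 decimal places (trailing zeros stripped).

Executing turtle program step by step:
Start: pos=(-8,10), heading=135, pen down
BK 16: (-8,10) -> (3.314,-1.314) [heading=135, draw]
BK 3: (3.314,-1.314) -> (5.435,-3.435) [heading=135, draw]
BK 9: (5.435,-3.435) -> (11.799,-9.799) [heading=135, draw]
LT 30: heading 135 -> 165
LT 120: heading 165 -> 285
RT 60: heading 285 -> 225
FD 9: (11.799,-9.799) -> (5.435,-16.163) [heading=225, draw]
PD: pen down
RT 30: heading 225 -> 195
LT 144: heading 195 -> 339
PD: pen down
FD 14: (5.435,-16.163) -> (18.505,-21.18) [heading=339, draw]
FD 14: (18.505,-21.18) -> (31.575,-26.197) [heading=339, draw]
Final: pos=(31.575,-26.197), heading=339, 6 segment(s) drawn

Answer: 339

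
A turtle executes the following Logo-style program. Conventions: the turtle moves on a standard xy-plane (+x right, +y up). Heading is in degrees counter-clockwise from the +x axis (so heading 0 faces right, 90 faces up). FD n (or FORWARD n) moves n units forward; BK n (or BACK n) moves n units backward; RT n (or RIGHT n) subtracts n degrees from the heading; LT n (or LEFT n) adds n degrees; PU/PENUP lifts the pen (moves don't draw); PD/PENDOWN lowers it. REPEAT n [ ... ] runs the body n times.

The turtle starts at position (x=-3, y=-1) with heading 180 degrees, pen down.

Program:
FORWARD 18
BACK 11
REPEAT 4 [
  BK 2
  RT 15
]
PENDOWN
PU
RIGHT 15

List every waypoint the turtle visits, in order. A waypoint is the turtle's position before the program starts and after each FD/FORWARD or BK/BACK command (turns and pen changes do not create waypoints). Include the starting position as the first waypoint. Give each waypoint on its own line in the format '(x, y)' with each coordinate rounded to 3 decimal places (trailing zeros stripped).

Answer: (-3, -1)
(-21, -1)
(-10, -1)
(-8, -1)
(-6.068, -1.518)
(-4.336, -2.518)
(-2.922, -3.932)

Derivation:
Executing turtle program step by step:
Start: pos=(-3,-1), heading=180, pen down
FD 18: (-3,-1) -> (-21,-1) [heading=180, draw]
BK 11: (-21,-1) -> (-10,-1) [heading=180, draw]
REPEAT 4 [
  -- iteration 1/4 --
  BK 2: (-10,-1) -> (-8,-1) [heading=180, draw]
  RT 15: heading 180 -> 165
  -- iteration 2/4 --
  BK 2: (-8,-1) -> (-6.068,-1.518) [heading=165, draw]
  RT 15: heading 165 -> 150
  -- iteration 3/4 --
  BK 2: (-6.068,-1.518) -> (-4.336,-2.518) [heading=150, draw]
  RT 15: heading 150 -> 135
  -- iteration 4/4 --
  BK 2: (-4.336,-2.518) -> (-2.922,-3.932) [heading=135, draw]
  RT 15: heading 135 -> 120
]
PD: pen down
PU: pen up
RT 15: heading 120 -> 105
Final: pos=(-2.922,-3.932), heading=105, 6 segment(s) drawn
Waypoints (7 total):
(-3, -1)
(-21, -1)
(-10, -1)
(-8, -1)
(-6.068, -1.518)
(-4.336, -2.518)
(-2.922, -3.932)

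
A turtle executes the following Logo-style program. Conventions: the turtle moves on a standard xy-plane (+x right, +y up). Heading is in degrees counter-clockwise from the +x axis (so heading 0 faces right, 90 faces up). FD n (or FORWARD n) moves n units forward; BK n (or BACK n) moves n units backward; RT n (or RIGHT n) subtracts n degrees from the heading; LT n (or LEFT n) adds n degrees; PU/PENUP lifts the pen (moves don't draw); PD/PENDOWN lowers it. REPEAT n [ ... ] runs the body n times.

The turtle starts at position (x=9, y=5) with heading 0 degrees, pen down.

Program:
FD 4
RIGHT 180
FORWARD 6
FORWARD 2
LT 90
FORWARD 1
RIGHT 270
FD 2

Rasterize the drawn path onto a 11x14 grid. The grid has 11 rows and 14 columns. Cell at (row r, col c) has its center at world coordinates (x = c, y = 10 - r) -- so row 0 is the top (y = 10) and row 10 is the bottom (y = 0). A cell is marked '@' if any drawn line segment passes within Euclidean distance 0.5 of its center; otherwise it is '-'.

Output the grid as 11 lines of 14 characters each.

Segment 0: (9,5) -> (13,5)
Segment 1: (13,5) -> (7,5)
Segment 2: (7,5) -> (5,5)
Segment 3: (5,5) -> (5,4)
Segment 4: (5,4) -> (7,4)

Answer: --------------
--------------
--------------
--------------
--------------
-----@@@@@@@@@
-----@@@------
--------------
--------------
--------------
--------------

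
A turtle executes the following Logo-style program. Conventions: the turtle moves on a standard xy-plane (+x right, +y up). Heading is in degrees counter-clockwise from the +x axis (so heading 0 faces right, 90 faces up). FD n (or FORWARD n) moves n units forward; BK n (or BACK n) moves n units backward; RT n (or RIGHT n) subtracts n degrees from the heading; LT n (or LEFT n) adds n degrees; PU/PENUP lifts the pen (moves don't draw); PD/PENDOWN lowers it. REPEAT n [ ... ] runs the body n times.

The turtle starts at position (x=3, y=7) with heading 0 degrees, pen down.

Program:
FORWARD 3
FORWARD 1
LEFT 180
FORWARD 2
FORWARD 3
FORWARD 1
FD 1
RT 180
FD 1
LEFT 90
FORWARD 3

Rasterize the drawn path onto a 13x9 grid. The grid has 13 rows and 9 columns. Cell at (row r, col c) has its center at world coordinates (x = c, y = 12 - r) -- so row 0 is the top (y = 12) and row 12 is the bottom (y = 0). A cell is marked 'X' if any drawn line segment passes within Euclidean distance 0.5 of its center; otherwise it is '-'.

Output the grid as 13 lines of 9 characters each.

Segment 0: (3,7) -> (6,7)
Segment 1: (6,7) -> (7,7)
Segment 2: (7,7) -> (5,7)
Segment 3: (5,7) -> (2,7)
Segment 4: (2,7) -> (1,7)
Segment 5: (1,7) -> (0,7)
Segment 6: (0,7) -> (1,7)
Segment 7: (1,7) -> (1,10)

Answer: ---------
---------
-X-------
-X-------
-X-------
XXXXXXXX-
---------
---------
---------
---------
---------
---------
---------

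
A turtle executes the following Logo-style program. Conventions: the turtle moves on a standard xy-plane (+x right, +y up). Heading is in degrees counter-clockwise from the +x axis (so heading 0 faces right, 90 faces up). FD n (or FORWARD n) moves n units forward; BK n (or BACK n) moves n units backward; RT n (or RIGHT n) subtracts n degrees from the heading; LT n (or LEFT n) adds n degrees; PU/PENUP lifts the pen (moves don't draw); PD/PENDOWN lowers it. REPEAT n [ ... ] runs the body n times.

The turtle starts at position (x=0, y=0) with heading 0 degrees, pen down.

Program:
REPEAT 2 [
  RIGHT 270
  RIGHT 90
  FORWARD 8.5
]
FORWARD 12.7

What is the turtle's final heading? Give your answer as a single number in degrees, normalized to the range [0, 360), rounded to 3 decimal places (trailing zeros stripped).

Executing turtle program step by step:
Start: pos=(0,0), heading=0, pen down
REPEAT 2 [
  -- iteration 1/2 --
  RT 270: heading 0 -> 90
  RT 90: heading 90 -> 0
  FD 8.5: (0,0) -> (8.5,0) [heading=0, draw]
  -- iteration 2/2 --
  RT 270: heading 0 -> 90
  RT 90: heading 90 -> 0
  FD 8.5: (8.5,0) -> (17,0) [heading=0, draw]
]
FD 12.7: (17,0) -> (29.7,0) [heading=0, draw]
Final: pos=(29.7,0), heading=0, 3 segment(s) drawn

Answer: 0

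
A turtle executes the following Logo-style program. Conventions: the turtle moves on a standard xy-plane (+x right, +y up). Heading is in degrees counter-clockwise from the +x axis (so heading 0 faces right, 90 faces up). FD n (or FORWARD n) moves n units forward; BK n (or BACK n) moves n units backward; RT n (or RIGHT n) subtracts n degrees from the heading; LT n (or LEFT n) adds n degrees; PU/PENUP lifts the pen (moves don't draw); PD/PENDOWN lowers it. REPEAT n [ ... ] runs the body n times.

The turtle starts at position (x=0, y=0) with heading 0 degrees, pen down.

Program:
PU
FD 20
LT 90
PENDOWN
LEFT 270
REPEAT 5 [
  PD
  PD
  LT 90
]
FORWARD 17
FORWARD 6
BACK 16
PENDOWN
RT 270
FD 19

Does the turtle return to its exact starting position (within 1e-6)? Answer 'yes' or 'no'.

Answer: no

Derivation:
Executing turtle program step by step:
Start: pos=(0,0), heading=0, pen down
PU: pen up
FD 20: (0,0) -> (20,0) [heading=0, move]
LT 90: heading 0 -> 90
PD: pen down
LT 270: heading 90 -> 0
REPEAT 5 [
  -- iteration 1/5 --
  PD: pen down
  PD: pen down
  LT 90: heading 0 -> 90
  -- iteration 2/5 --
  PD: pen down
  PD: pen down
  LT 90: heading 90 -> 180
  -- iteration 3/5 --
  PD: pen down
  PD: pen down
  LT 90: heading 180 -> 270
  -- iteration 4/5 --
  PD: pen down
  PD: pen down
  LT 90: heading 270 -> 0
  -- iteration 5/5 --
  PD: pen down
  PD: pen down
  LT 90: heading 0 -> 90
]
FD 17: (20,0) -> (20,17) [heading=90, draw]
FD 6: (20,17) -> (20,23) [heading=90, draw]
BK 16: (20,23) -> (20,7) [heading=90, draw]
PD: pen down
RT 270: heading 90 -> 180
FD 19: (20,7) -> (1,7) [heading=180, draw]
Final: pos=(1,7), heading=180, 4 segment(s) drawn

Start position: (0, 0)
Final position: (1, 7)
Distance = 7.071; >= 1e-6 -> NOT closed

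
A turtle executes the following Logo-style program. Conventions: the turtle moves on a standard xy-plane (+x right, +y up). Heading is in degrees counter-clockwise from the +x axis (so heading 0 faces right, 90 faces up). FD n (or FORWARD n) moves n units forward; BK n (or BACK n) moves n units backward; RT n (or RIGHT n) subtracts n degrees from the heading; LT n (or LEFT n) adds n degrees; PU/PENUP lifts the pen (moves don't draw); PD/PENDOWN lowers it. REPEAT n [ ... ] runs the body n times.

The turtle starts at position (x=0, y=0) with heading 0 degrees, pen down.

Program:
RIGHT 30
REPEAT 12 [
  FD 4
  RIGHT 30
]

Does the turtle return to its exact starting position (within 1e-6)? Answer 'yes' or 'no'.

Executing turtle program step by step:
Start: pos=(0,0), heading=0, pen down
RT 30: heading 0 -> 330
REPEAT 12 [
  -- iteration 1/12 --
  FD 4: (0,0) -> (3.464,-2) [heading=330, draw]
  RT 30: heading 330 -> 300
  -- iteration 2/12 --
  FD 4: (3.464,-2) -> (5.464,-5.464) [heading=300, draw]
  RT 30: heading 300 -> 270
  -- iteration 3/12 --
  FD 4: (5.464,-5.464) -> (5.464,-9.464) [heading=270, draw]
  RT 30: heading 270 -> 240
  -- iteration 4/12 --
  FD 4: (5.464,-9.464) -> (3.464,-12.928) [heading=240, draw]
  RT 30: heading 240 -> 210
  -- iteration 5/12 --
  FD 4: (3.464,-12.928) -> (0,-14.928) [heading=210, draw]
  RT 30: heading 210 -> 180
  -- iteration 6/12 --
  FD 4: (0,-14.928) -> (-4,-14.928) [heading=180, draw]
  RT 30: heading 180 -> 150
  -- iteration 7/12 --
  FD 4: (-4,-14.928) -> (-7.464,-12.928) [heading=150, draw]
  RT 30: heading 150 -> 120
  -- iteration 8/12 --
  FD 4: (-7.464,-12.928) -> (-9.464,-9.464) [heading=120, draw]
  RT 30: heading 120 -> 90
  -- iteration 9/12 --
  FD 4: (-9.464,-9.464) -> (-9.464,-5.464) [heading=90, draw]
  RT 30: heading 90 -> 60
  -- iteration 10/12 --
  FD 4: (-9.464,-5.464) -> (-7.464,-2) [heading=60, draw]
  RT 30: heading 60 -> 30
  -- iteration 11/12 --
  FD 4: (-7.464,-2) -> (-4,0) [heading=30, draw]
  RT 30: heading 30 -> 0
  -- iteration 12/12 --
  FD 4: (-4,0) -> (0,0) [heading=0, draw]
  RT 30: heading 0 -> 330
]
Final: pos=(0,0), heading=330, 12 segment(s) drawn

Start position: (0, 0)
Final position: (0, 0)
Distance = 0; < 1e-6 -> CLOSED

Answer: yes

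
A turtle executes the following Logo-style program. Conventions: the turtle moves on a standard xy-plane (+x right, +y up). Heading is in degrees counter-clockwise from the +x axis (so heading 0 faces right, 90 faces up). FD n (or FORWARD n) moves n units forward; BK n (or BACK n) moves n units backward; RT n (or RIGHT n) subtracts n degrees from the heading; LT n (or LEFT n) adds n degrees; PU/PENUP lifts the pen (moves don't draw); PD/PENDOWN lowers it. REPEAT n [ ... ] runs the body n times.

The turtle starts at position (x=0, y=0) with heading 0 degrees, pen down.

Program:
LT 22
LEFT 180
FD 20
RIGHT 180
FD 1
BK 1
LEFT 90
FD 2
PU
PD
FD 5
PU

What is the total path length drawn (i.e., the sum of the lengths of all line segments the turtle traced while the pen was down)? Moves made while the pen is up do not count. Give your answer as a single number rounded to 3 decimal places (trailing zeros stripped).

Executing turtle program step by step:
Start: pos=(0,0), heading=0, pen down
LT 22: heading 0 -> 22
LT 180: heading 22 -> 202
FD 20: (0,0) -> (-18.544,-7.492) [heading=202, draw]
RT 180: heading 202 -> 22
FD 1: (-18.544,-7.492) -> (-17.616,-7.118) [heading=22, draw]
BK 1: (-17.616,-7.118) -> (-18.544,-7.492) [heading=22, draw]
LT 90: heading 22 -> 112
FD 2: (-18.544,-7.492) -> (-19.293,-5.638) [heading=112, draw]
PU: pen up
PD: pen down
FD 5: (-19.293,-5.638) -> (-21.166,-1.002) [heading=112, draw]
PU: pen up
Final: pos=(-21.166,-1.002), heading=112, 5 segment(s) drawn

Segment lengths:
  seg 1: (0,0) -> (-18.544,-7.492), length = 20
  seg 2: (-18.544,-7.492) -> (-17.616,-7.118), length = 1
  seg 3: (-17.616,-7.118) -> (-18.544,-7.492), length = 1
  seg 4: (-18.544,-7.492) -> (-19.293,-5.638), length = 2
  seg 5: (-19.293,-5.638) -> (-21.166,-1.002), length = 5
Total = 29

Answer: 29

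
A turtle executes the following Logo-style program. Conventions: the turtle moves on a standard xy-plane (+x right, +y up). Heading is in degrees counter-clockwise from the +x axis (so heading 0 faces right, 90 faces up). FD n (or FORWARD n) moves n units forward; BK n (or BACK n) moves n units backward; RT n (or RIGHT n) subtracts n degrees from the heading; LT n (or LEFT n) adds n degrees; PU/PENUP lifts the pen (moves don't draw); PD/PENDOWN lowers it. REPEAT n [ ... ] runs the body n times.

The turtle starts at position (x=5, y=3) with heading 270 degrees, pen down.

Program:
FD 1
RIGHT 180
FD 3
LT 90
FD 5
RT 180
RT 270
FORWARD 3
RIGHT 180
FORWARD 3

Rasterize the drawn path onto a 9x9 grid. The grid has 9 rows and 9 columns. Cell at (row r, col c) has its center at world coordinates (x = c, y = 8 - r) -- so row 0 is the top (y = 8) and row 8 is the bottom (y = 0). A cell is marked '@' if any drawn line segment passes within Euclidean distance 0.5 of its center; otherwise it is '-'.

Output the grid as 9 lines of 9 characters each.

Answer: @--------
@--------
@--------
@@@@@@---
-----@---
-----@---
-----@---
---------
---------

Derivation:
Segment 0: (5,3) -> (5,2)
Segment 1: (5,2) -> (5,5)
Segment 2: (5,5) -> (0,5)
Segment 3: (0,5) -> (-0,8)
Segment 4: (-0,8) -> (0,5)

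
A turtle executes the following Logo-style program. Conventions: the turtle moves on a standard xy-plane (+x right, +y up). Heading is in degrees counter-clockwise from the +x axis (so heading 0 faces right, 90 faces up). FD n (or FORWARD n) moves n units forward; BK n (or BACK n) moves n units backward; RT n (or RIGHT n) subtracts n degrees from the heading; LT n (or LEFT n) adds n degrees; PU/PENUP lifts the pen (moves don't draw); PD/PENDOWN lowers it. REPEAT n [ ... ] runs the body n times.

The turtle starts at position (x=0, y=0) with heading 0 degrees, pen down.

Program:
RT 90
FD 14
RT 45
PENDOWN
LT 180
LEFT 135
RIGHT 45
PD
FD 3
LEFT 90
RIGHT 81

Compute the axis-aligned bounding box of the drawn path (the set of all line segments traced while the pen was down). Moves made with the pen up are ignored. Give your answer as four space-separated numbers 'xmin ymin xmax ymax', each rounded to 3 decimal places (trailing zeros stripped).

Executing turtle program step by step:
Start: pos=(0,0), heading=0, pen down
RT 90: heading 0 -> 270
FD 14: (0,0) -> (0,-14) [heading=270, draw]
RT 45: heading 270 -> 225
PD: pen down
LT 180: heading 225 -> 45
LT 135: heading 45 -> 180
RT 45: heading 180 -> 135
PD: pen down
FD 3: (0,-14) -> (-2.121,-11.879) [heading=135, draw]
LT 90: heading 135 -> 225
RT 81: heading 225 -> 144
Final: pos=(-2.121,-11.879), heading=144, 2 segment(s) drawn

Segment endpoints: x in {-2.121, 0, 0}, y in {-14, -11.879, 0}
xmin=-2.121, ymin=-14, xmax=0, ymax=0

Answer: -2.121 -14 0 0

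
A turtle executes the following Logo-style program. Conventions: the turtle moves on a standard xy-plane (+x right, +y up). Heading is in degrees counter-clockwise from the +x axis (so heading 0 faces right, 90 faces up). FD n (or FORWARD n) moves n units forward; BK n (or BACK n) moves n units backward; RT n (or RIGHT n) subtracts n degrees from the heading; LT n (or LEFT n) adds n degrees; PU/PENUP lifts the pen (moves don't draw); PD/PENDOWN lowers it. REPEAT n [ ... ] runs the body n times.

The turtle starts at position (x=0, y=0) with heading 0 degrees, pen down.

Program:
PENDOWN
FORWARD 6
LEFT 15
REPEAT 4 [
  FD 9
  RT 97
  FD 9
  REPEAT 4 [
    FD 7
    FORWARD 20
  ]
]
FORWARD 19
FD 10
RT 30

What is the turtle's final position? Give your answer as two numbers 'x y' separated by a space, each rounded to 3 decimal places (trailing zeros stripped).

Answer: 61.677 -32.177

Derivation:
Executing turtle program step by step:
Start: pos=(0,0), heading=0, pen down
PD: pen down
FD 6: (0,0) -> (6,0) [heading=0, draw]
LT 15: heading 0 -> 15
REPEAT 4 [
  -- iteration 1/4 --
  FD 9: (6,0) -> (14.693,2.329) [heading=15, draw]
  RT 97: heading 15 -> 278
  FD 9: (14.693,2.329) -> (15.946,-6.583) [heading=278, draw]
  REPEAT 4 [
    -- iteration 1/4 --
    FD 7: (15.946,-6.583) -> (16.92,-13.515) [heading=278, draw]
    FD 20: (16.92,-13.515) -> (19.704,-33.32) [heading=278, draw]
    -- iteration 2/4 --
    FD 7: (19.704,-33.32) -> (20.678,-40.252) [heading=278, draw]
    FD 20: (20.678,-40.252) -> (23.461,-60.058) [heading=278, draw]
    -- iteration 3/4 --
    FD 7: (23.461,-60.058) -> (24.435,-66.989) [heading=278, draw]
    FD 20: (24.435,-66.989) -> (27.219,-86.795) [heading=278, draw]
    -- iteration 4/4 --
    FD 7: (27.219,-86.795) -> (28.193,-93.727) [heading=278, draw]
    FD 20: (28.193,-93.727) -> (30.977,-113.532) [heading=278, draw]
  ]
  -- iteration 2/4 --
  FD 9: (30.977,-113.532) -> (32.229,-122.444) [heading=278, draw]
  RT 97: heading 278 -> 181
  FD 9: (32.229,-122.444) -> (23.231,-122.601) [heading=181, draw]
  REPEAT 4 [
    -- iteration 1/4 --
    FD 7: (23.231,-122.601) -> (16.232,-122.724) [heading=181, draw]
    FD 20: (16.232,-122.724) -> (-3.765,-123.073) [heading=181, draw]
    -- iteration 2/4 --
    FD 7: (-3.765,-123.073) -> (-10.764,-123.195) [heading=181, draw]
    FD 20: (-10.764,-123.195) -> (-30.761,-123.544) [heading=181, draw]
    -- iteration 3/4 --
    FD 7: (-30.761,-123.544) -> (-37.76,-123.666) [heading=181, draw]
    FD 20: (-37.76,-123.666) -> (-57.757,-124.015) [heading=181, draw]
    -- iteration 4/4 --
    FD 7: (-57.757,-124.015) -> (-64.756,-124.137) [heading=181, draw]
    FD 20: (-64.756,-124.137) -> (-84.753,-124.486) [heading=181, draw]
  ]
  -- iteration 3/4 --
  FD 9: (-84.753,-124.486) -> (-93.752,-124.643) [heading=181, draw]
  RT 97: heading 181 -> 84
  FD 9: (-93.752,-124.643) -> (-92.811,-115.693) [heading=84, draw]
  REPEAT 4 [
    -- iteration 1/4 --
    FD 7: (-92.811,-115.693) -> (-92.079,-108.731) [heading=84, draw]
    FD 20: (-92.079,-108.731) -> (-89.989,-88.841) [heading=84, draw]
    -- iteration 2/4 --
    FD 7: (-89.989,-88.841) -> (-89.257,-81.879) [heading=84, draw]
    FD 20: (-89.257,-81.879) -> (-87.166,-61.989) [heading=84, draw]
    -- iteration 3/4 --
    FD 7: (-87.166,-61.989) -> (-86.435,-55.027) [heading=84, draw]
    FD 20: (-86.435,-55.027) -> (-84.344,-35.136) [heading=84, draw]
    -- iteration 4/4 --
    FD 7: (-84.344,-35.136) -> (-83.612,-28.175) [heading=84, draw]
    FD 20: (-83.612,-28.175) -> (-81.522,-8.284) [heading=84, draw]
  ]
  -- iteration 4/4 --
  FD 9: (-81.522,-8.284) -> (-80.581,0.666) [heading=84, draw]
  RT 97: heading 84 -> 347
  FD 9: (-80.581,0.666) -> (-71.812,-1.358) [heading=347, draw]
  REPEAT 4 [
    -- iteration 1/4 --
    FD 7: (-71.812,-1.358) -> (-64.991,-2.933) [heading=347, draw]
    FD 20: (-64.991,-2.933) -> (-45.504,-7.432) [heading=347, draw]
    -- iteration 2/4 --
    FD 7: (-45.504,-7.432) -> (-38.683,-9.007) [heading=347, draw]
    FD 20: (-38.683,-9.007) -> (-19.196,-13.506) [heading=347, draw]
    -- iteration 3/4 --
    FD 7: (-19.196,-13.506) -> (-12.375,-15.08) [heading=347, draw]
    FD 20: (-12.375,-15.08) -> (7.112,-19.579) [heading=347, draw]
    -- iteration 4/4 --
    FD 7: (7.112,-19.579) -> (13.933,-21.154) [heading=347, draw]
    FD 20: (13.933,-21.154) -> (33.42,-25.653) [heading=347, draw]
  ]
]
FD 19: (33.42,-25.653) -> (51.933,-29.927) [heading=347, draw]
FD 10: (51.933,-29.927) -> (61.677,-32.177) [heading=347, draw]
RT 30: heading 347 -> 317
Final: pos=(61.677,-32.177), heading=317, 43 segment(s) drawn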